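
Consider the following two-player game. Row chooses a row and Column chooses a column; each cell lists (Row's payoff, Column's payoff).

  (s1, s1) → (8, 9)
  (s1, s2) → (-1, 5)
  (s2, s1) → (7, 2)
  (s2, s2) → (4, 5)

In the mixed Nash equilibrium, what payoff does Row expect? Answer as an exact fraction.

Column mixes with probability q on s1, chosen so Row is indifferent: 8q + (-1)(1−q) = 7q + 4(1−q) gives q = 5/6.
Row's expected payoff (from either row, since indifferent) is 8·5/6 + (-1)·1/6 = 13/2.

13/2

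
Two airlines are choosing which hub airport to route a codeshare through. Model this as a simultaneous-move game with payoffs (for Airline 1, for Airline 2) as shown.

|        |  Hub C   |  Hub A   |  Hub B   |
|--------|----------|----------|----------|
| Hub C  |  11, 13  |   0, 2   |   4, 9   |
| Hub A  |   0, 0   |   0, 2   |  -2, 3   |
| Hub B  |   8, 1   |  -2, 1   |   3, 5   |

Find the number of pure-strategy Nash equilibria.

1

Both Hub C: Airline 1 gets 11 (best alternative 8); Airline 2 gets 13 (best alternative 9). Neither deviates — NE.
Both Hub A is not a NE: Airline 2 would switch to Hub B (3 > 2).
No other cell survives both best-response checks, so there is 1 pure NE.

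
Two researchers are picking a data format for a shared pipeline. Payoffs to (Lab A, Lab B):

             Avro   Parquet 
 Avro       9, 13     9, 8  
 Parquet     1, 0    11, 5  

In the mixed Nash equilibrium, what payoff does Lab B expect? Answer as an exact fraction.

Lab A mixes with probability p on Avro, chosen so Lab B is indifferent: 13p + 0(1−p) = 8p + 5(1−p) gives p = 1/2.
Lab B's expected payoff is 13·1/2 + 0·1/2 = 13/2.

13/2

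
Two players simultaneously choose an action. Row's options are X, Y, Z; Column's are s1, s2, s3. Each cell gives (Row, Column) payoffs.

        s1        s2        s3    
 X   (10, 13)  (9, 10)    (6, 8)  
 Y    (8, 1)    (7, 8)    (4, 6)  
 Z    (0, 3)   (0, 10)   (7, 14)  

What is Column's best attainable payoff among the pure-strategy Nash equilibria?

(X, s1) is a pure NE (Row: 10 ≥ 8; Column: 13 ≥ 10). Column gets 13.
(Z, s3) is a pure NE (Row: 7 ≥ 6; Column: 14 ≥ 10). Column gets 14.
Every other cell has a profitable deviation for at least one player. Highest of {13, 14} is 14.

14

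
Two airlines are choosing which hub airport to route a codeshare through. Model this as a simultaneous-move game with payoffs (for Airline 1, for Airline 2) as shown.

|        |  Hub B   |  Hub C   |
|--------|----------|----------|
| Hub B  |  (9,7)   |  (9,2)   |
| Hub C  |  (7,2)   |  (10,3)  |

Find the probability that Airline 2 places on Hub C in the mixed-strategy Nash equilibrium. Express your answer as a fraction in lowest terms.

2/3

Airline 2's mix q on Hub B must make Airline 1 indifferent between Hub B and Hub C.
Airline 1's payoff from Hub B: 9q + 9(1−q). From Hub C: 7q + 10(1−q).
Set equal: 2q = 1(1−q) → q = 1/3.
Probability on Hub C is 1 − 1/3 = 2/3.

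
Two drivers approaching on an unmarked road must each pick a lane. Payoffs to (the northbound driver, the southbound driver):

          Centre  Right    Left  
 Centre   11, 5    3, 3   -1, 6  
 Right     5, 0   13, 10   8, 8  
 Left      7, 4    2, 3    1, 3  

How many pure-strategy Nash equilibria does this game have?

1

Both Right: the northbound driver gets 13 (best alternative 3); the southbound driver gets 10 (best alternative 8). Neither deviates — NE.
Both Left is not a NE: the northbound driver would switch to Right (8 > 1).
No other cell survives both best-response checks, so there is 1 pure NE.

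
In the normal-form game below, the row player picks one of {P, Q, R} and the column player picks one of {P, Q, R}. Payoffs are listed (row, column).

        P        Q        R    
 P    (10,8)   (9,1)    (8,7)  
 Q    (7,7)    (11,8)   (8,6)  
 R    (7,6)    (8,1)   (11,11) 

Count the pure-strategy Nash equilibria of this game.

3

Both P: the row player gets 10 (best alternative 7); the column player gets 8 (best alternative 7). Neither deviates — NE.
Both Q: the row player gets 11 (best alternative 9); the column player gets 8 (best alternative 7). Neither deviates — NE.
Both R: the row player gets 11 (best alternative 8); the column player gets 11 (best alternative 6). Neither deviates — NE.
(P, R) is not a NE: the row player would switch to R (11 > 8).
No other cell survives both best-response checks, so there are 3 pure NE.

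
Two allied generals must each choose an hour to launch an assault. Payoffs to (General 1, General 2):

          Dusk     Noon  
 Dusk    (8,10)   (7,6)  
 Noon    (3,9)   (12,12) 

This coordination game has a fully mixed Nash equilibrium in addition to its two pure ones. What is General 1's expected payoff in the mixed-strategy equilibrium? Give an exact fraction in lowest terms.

15/2

General 2 mixes with probability q on Dusk, chosen so General 1 is indifferent: 8q + 7(1−q) = 3q + 12(1−q) gives q = 1/2.
General 1's expected payoff (from either row, since indifferent) is 8·1/2 + 7·1/2 = 15/2.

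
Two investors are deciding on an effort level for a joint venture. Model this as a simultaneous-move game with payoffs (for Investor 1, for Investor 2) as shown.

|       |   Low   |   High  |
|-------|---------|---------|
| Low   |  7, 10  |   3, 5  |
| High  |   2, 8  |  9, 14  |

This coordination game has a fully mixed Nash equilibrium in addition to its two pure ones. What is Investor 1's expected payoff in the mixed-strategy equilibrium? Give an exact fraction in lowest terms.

Investor 2 mixes with probability q on Low, chosen so Investor 1 is indifferent: 7q + 3(1−q) = 2q + 9(1−q) gives q = 6/11.
Investor 1's expected payoff (from either row, since indifferent) is 7·6/11 + 3·5/11 = 57/11.

57/11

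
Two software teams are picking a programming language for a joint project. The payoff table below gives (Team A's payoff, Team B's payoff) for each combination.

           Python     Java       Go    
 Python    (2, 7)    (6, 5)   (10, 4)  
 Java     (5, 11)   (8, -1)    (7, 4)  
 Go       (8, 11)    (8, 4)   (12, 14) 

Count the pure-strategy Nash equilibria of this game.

Both Go: Team A gets 12 (best alternative 10); Team B gets 14 (best alternative 11). Neither deviates — NE.
Both Java is not a NE: Team B would switch to Python (11 > -1).
No other cell survives both best-response checks, so there is 1 pure NE.

1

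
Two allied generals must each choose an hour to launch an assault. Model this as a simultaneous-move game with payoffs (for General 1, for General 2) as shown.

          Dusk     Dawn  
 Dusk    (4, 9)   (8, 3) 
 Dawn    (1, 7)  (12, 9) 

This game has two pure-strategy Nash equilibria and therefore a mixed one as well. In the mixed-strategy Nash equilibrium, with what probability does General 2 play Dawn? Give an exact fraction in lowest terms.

3/7

General 2's mix q on Dusk must make General 1 indifferent between Dusk and Dawn.
General 1's payoff from Dusk: 4q + 8(1−q). From Dawn: 1q + 12(1−q).
Set equal: 3q = 4(1−q) → q = 4/7.
Probability on Dawn is 1 − 4/7 = 3/7.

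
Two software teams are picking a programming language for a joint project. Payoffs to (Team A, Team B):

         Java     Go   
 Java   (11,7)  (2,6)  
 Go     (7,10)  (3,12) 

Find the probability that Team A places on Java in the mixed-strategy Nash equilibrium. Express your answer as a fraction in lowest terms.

Team A's mix p on Java must make Team B indifferent between Java and Go.
Team B's payoff from Java: 7p + 10(1−p). From Go: 6p + 12(1−p).
Set equal: 1p = 2(1−p) → p = 2/3.

2/3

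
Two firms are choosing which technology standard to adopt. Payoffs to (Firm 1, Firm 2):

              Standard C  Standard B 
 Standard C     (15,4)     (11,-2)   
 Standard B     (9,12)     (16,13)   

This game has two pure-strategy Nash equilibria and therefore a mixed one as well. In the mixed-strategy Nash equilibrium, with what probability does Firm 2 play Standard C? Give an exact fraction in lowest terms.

Firm 2's mix q on Standard C must make Firm 1 indifferent between Standard C and Standard B.
Firm 1's payoff from Standard C: 15q + 11(1−q). From Standard B: 9q + 16(1−q).
Set equal: 6q = 5(1−q) → q = 5/11.

5/11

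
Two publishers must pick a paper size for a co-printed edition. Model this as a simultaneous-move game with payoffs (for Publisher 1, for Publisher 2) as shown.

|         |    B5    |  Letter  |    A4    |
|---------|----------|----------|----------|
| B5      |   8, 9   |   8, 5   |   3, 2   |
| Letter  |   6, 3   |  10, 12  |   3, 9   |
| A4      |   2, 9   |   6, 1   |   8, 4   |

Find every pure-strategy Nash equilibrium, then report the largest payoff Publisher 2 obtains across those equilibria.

12

Both B5 is a pure NE (Publisher 1: 8 ≥ 6; Publisher 2: 9 ≥ 5). Publisher 2 gets 9.
Both Letter is a pure NE (Publisher 1: 10 ≥ 8; Publisher 2: 12 ≥ 9). Publisher 2 gets 12.
Every other cell has a profitable deviation for at least one player. Highest of {9, 12} is 12.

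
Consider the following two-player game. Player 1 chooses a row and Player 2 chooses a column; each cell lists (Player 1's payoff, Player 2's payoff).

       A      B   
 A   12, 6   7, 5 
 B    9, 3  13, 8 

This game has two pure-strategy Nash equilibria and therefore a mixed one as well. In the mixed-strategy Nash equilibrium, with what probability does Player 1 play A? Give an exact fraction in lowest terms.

Player 1's mix p on A must make Player 2 indifferent between A and B.
Player 2's payoff from A: 6p + 3(1−p). From B: 5p + 8(1−p).
Set equal: 1p = 5(1−p) → p = 5/6.

5/6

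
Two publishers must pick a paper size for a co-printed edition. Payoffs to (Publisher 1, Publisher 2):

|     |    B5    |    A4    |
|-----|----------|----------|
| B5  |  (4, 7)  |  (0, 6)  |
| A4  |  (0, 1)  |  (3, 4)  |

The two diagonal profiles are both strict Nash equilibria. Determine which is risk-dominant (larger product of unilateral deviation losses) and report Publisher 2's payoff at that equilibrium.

4

At both B5: Publisher 1 loses 4 − 0 = 4 by deviating; Publisher 2 loses 7 − 6 = 1. Product = 4·1 = 4.
At both A4: Publisher 1 loses 3 − 0 = 3 by deviating; Publisher 2 loses 4 − 1 = 3. Product = 3·3 = 9.
9 > 4, so both A4 is risk-dominant. Publisher 2's payoff there is 4.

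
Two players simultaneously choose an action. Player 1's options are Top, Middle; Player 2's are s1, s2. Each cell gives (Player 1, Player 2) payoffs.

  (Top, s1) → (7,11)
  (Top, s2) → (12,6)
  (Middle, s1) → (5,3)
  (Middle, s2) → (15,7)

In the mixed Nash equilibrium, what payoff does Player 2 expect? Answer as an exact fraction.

59/9

Player 1 mixes with probability p on Top, chosen so Player 2 is indifferent: 11p + 3(1−p) = 6p + 7(1−p) gives p = 4/9.
Player 2's expected payoff is 11·4/9 + 3·5/9 = 59/9.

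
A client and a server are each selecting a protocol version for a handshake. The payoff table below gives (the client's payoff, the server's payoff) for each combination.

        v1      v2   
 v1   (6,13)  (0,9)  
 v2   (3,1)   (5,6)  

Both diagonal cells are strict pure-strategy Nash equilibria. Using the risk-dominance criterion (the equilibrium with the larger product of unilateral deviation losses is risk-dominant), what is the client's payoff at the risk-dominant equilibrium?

5

At both v1: the client loses 6 − 3 = 3 by deviating; the server loses 13 − 9 = 4. Product = 3·4 = 12.
At both v2: the client loses 5 − 0 = 5 by deviating; the server loses 6 − 1 = 5. Product = 5·5 = 25.
25 > 12, so both v2 is risk-dominant. The client's payoff there is 5.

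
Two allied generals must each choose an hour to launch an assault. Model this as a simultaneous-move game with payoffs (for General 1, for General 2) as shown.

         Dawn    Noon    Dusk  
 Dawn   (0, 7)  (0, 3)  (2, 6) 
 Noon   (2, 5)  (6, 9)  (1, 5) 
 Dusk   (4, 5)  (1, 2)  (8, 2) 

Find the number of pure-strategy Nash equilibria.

2

Both Noon: General 1 gets 6 (best alternative 1); General 2 gets 9 (best alternative 5). Neither deviates — NE.
(Dusk, Dawn): General 1 gets 4 (best alternative 2); General 2 gets 5 (best alternative 2). Neither deviates — NE.
Both Dusk is not a NE: General 2 would switch to Dawn (5 > 2).
No other cell survives both best-response checks, so there are 2 pure NE.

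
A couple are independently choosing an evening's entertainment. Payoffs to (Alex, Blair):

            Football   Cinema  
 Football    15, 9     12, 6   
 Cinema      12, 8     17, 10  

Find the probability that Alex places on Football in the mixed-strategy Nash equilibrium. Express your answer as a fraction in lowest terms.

Alex's mix p on Football must make Blair indifferent between Football and Cinema.
Blair's payoff from Football: 9p + 8(1−p). From Cinema: 6p + 10(1−p).
Set equal: 3p = 2(1−p) → p = 2/5.

2/5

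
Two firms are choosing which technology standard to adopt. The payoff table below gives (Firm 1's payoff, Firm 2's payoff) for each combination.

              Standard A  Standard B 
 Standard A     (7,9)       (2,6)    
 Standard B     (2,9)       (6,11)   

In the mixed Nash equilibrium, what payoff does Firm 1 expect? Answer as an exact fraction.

38/9

Firm 2 mixes with probability q on Standard A, chosen so Firm 1 is indifferent: 7q + 2(1−q) = 2q + 6(1−q) gives q = 4/9.
Firm 1's expected payoff (from either row, since indifferent) is 7·4/9 + 2·5/9 = 38/9.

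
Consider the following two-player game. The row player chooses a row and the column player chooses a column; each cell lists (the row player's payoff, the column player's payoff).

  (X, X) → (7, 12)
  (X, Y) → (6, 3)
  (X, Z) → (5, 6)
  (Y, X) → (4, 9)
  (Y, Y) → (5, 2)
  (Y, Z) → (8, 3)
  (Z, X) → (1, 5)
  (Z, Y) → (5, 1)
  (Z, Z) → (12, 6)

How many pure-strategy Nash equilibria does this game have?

Both X: the row player gets 7 (best alternative 4); the column player gets 12 (best alternative 6). Neither deviates — NE.
Both Z: the row player gets 12 (best alternative 8); the column player gets 6 (best alternative 5). Neither deviates — NE.
Both Y is not a NE: the row player would switch to X (6 > 5).
No other cell survives both best-response checks, so there are 2 pure NE.

2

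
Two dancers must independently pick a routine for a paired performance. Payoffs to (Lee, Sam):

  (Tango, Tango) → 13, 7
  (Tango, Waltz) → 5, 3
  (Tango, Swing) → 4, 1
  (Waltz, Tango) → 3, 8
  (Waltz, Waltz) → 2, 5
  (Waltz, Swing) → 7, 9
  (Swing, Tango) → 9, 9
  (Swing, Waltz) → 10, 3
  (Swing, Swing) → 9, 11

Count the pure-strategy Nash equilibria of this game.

2

Both Tango: Lee gets 13 (best alternative 9); Sam gets 7 (best alternative 3). Neither deviates — NE.
Both Swing: Lee gets 9 (best alternative 7); Sam gets 11 (best alternative 9). Neither deviates — NE.
Both Waltz is not a NE: Lee would switch to Swing (10 > 2).
No other cell survives both best-response checks, so there are 2 pure NE.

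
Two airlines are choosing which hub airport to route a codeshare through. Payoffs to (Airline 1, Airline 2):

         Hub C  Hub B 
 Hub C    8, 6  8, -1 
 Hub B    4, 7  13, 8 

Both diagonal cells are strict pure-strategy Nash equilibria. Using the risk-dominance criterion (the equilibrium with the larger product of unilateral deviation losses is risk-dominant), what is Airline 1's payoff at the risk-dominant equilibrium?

8

At both Hub C: Airline 1 loses 8 − 4 = 4 by deviating; Airline 2 loses 6 − (-1) = 7. Product = 4·7 = 28.
At both Hub B: Airline 1 loses 13 − 8 = 5 by deviating; Airline 2 loses 8 − 7 = 1. Product = 5·1 = 5.
28 > 5, so both Hub C is risk-dominant. Airline 1's payoff there is 8.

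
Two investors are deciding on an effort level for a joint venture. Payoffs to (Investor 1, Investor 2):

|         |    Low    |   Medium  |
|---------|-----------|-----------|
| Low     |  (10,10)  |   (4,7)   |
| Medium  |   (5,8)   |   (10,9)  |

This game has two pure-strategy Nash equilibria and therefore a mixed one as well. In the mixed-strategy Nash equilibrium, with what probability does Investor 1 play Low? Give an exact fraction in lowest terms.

Investor 1's mix p on Low must make Investor 2 indifferent between Low and Medium.
Investor 2's payoff from Low: 10p + 8(1−p). From Medium: 7p + 9(1−p).
Set equal: 3p = 1(1−p) → p = 1/4.

1/4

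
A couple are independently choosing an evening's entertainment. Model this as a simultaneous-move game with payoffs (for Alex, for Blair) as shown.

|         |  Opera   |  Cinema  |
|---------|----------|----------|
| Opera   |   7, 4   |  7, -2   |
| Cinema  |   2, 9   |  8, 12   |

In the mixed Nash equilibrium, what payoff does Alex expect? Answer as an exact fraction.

Blair mixes with probability q on Opera, chosen so Alex is indifferent: 7q + 7(1−q) = 2q + 8(1−q) gives q = 1/6.
Alex's expected payoff (from either row, since indifferent) is 7·1/6 + 7·5/6 = 7.

7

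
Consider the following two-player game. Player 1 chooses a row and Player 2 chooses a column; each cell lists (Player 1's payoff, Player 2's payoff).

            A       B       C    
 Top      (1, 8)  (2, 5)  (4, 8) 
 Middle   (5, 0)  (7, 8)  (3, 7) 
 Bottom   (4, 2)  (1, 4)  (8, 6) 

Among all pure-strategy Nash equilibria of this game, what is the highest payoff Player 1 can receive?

(Middle, B) is a pure NE (Player 1: 7 ≥ 2; Player 2: 8 ≥ 7). Player 1 gets 7.
(Bottom, C) is a pure NE (Player 1: 8 ≥ 4; Player 2: 6 ≥ 4). Player 1 gets 8.
Every other cell has a profitable deviation for at least one player. Highest of {7, 8} is 8.

8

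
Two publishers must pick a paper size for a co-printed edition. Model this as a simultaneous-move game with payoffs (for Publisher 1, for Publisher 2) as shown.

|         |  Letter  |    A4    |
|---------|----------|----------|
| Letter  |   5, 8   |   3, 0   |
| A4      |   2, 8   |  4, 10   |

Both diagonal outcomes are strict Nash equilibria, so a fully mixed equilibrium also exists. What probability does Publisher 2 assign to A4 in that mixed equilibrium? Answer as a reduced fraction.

Publisher 2's mix q on Letter must make Publisher 1 indifferent between Letter and A4.
Publisher 1's payoff from Letter: 5q + 3(1−q). From A4: 2q + 4(1−q).
Set equal: 3q = 1(1−q) → q = 1/4.
Probability on A4 is 1 − 1/4 = 3/4.

3/4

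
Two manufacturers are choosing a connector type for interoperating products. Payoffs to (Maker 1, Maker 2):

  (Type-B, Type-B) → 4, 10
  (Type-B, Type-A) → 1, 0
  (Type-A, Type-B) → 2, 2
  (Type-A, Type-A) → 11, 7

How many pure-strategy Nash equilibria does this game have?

2

Both Type-B: Maker 1 gets 4 (best alternative 2); Maker 2 gets 10 (best alternative 0). Neither deviates — NE.
Both Type-A: Maker 1 gets 11 (best alternative 1); Maker 2 gets 7 (best alternative 2). Neither deviates — NE.
(Type-B, Type-A) is not a NE: Maker 1 would switch to Type-A (11 > 1).
No other cell survives both best-response checks, so there are 2 pure NE.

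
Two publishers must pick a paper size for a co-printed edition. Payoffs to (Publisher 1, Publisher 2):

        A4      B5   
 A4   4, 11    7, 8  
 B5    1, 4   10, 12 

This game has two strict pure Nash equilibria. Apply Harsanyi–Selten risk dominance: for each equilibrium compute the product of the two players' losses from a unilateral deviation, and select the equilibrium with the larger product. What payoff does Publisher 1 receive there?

10

At both A4: Publisher 1 loses 4 − 1 = 3 by deviating; Publisher 2 loses 11 − 8 = 3. Product = 3·3 = 9.
At both B5: Publisher 1 loses 10 − 7 = 3 by deviating; Publisher 2 loses 12 − 4 = 8. Product = 3·8 = 24.
24 > 9, so both B5 is risk-dominant. Publisher 1's payoff there is 10.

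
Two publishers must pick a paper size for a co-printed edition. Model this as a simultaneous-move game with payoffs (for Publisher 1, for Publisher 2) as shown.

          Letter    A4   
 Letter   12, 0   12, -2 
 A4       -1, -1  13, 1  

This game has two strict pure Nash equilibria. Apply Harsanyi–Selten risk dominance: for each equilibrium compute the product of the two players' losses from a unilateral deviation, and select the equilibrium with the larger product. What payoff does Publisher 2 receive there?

0

At both Letter: Publisher 1 loses 12 − (-1) = 13 by deviating; Publisher 2 loses 0 − (-2) = 2. Product = 13·2 = 26.
At both A4: Publisher 1 loses 13 − 12 = 1 by deviating; Publisher 2 loses 1 − (-1) = 2. Product = 1·2 = 2.
26 > 2, so both Letter is risk-dominant. Publisher 2's payoff there is 0.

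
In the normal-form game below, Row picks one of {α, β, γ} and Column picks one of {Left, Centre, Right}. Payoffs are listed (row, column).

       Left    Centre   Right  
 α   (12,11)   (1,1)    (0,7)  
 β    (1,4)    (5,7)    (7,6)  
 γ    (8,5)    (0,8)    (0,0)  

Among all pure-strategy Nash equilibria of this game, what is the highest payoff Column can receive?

(α, Left) is a pure NE (Row: 12 ≥ 8; Column: 11 ≥ 7). Column gets 11.
(β, Centre) is a pure NE (Row: 5 ≥ 1; Column: 7 ≥ 6). Column gets 7.
Every other cell has a profitable deviation for at least one player. Highest of {11, 7} is 11.

11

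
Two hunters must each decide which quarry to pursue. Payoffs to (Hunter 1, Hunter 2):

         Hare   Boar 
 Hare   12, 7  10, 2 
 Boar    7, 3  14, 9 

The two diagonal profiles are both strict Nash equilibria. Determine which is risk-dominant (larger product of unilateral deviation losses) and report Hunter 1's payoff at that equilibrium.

12

At both Hare: Hunter 1 loses 12 − 7 = 5 by deviating; Hunter 2 loses 7 − 2 = 5. Product = 5·5 = 25.
At both Boar: Hunter 1 loses 14 − 10 = 4 by deviating; Hunter 2 loses 9 − 3 = 6. Product = 4·6 = 24.
25 > 24, so both Hare is risk-dominant. Hunter 1's payoff there is 12.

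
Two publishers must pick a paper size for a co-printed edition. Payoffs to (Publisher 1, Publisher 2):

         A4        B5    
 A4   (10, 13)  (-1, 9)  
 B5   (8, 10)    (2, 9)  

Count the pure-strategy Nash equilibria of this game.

1

Both A4: Publisher 1 gets 10 (best alternative 8); Publisher 2 gets 13 (best alternative 9). Neither deviates — NE.
Both B5 is not a NE: Publisher 2 would switch to A4 (10 > 9).
No other cell survives both best-response checks, so there is 1 pure NE.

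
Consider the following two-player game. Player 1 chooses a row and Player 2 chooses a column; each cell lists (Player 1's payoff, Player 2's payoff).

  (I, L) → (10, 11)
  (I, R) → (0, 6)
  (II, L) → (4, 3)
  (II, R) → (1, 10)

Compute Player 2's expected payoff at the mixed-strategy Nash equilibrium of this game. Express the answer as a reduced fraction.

23/3

Player 1 mixes with probability p on I, chosen so Player 2 is indifferent: 11p + 3(1−p) = 6p + 10(1−p) gives p = 7/12.
Player 2's expected payoff is 11·7/12 + 3·5/12 = 23/3.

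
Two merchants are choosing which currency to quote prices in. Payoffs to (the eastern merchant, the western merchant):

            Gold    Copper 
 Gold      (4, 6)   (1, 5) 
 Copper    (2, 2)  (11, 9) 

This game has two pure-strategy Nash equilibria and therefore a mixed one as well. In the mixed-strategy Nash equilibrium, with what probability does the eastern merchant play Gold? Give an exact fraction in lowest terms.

The eastern merchant's mix p on Gold must make the western merchant indifferent between Gold and Copper.
The western merchant's payoff from Gold: 6p + 2(1−p). From Copper: 5p + 9(1−p).
Set equal: 1p = 7(1−p) → p = 7/8.

7/8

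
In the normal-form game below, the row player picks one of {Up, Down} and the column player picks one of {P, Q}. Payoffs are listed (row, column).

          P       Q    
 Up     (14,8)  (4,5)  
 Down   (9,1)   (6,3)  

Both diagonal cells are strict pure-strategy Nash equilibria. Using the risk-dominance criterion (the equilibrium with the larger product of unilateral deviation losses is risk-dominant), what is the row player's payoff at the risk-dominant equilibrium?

14

At (Up, P): the row player loses 14 − 9 = 5 by deviating; the column player loses 8 − 5 = 3. Product = 5·3 = 15.
At (Down, Q): the row player loses 6 − 4 = 2 by deviating; the column player loses 3 − 1 = 2. Product = 2·2 = 4.
15 > 4, so (Up, P) is risk-dominant. The row player's payoff there is 14.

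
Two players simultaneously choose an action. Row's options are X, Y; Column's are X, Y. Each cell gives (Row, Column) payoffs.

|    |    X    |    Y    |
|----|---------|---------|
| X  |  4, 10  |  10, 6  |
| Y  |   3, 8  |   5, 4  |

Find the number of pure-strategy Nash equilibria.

1

Both X: Row gets 4 (best alternative 3); Column gets 10 (best alternative 6). Neither deviates — NE.
Both Y is not a NE: Row would switch to X (10 > 5).
No other cell survives both best-response checks, so there is 1 pure NE.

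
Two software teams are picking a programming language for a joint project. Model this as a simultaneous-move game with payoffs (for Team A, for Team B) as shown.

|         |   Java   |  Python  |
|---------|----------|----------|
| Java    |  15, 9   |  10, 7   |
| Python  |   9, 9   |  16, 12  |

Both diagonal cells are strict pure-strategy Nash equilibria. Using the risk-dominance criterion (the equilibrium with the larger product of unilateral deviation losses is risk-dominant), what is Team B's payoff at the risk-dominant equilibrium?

12

At both Java: Team A loses 15 − 9 = 6 by deviating; Team B loses 9 − 7 = 2. Product = 6·2 = 12.
At both Python: Team A loses 16 − 10 = 6 by deviating; Team B loses 12 − 9 = 3. Product = 6·3 = 18.
18 > 12, so both Python is risk-dominant. Team B's payoff there is 12.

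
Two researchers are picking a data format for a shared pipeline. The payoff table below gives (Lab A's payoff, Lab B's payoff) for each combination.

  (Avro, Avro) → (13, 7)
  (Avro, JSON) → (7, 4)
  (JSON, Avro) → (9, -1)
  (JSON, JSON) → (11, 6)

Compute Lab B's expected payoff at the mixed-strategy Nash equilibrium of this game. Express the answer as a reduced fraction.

23/5

Lab A mixes with probability p on Avro, chosen so Lab B is indifferent: 7p + (-1)(1−p) = 4p + 6(1−p) gives p = 7/10.
Lab B's expected payoff is 7·7/10 + (-1)·3/10 = 23/5.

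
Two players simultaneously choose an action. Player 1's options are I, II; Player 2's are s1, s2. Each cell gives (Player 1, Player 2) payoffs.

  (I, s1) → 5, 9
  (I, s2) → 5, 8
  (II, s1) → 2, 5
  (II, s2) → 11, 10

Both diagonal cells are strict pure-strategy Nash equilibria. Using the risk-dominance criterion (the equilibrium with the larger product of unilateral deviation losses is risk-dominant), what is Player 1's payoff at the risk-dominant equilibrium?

At (I, s1): Player 1 loses 5 − 2 = 3 by deviating; Player 2 loses 9 − 8 = 1. Product = 3·1 = 3.
At (II, s2): Player 1 loses 11 − 5 = 6 by deviating; Player 2 loses 10 − 5 = 5. Product = 6·5 = 30.
30 > 3, so (II, s2) is risk-dominant. Player 1's payoff there is 11.

11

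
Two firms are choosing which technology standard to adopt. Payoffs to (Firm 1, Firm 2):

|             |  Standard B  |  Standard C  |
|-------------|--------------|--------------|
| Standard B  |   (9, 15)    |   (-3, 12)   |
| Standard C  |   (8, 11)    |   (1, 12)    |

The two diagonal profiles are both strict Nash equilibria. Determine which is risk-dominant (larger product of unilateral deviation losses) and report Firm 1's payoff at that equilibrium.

1

At both Standard B: Firm 1 loses 9 − 8 = 1 by deviating; Firm 2 loses 15 − 12 = 3. Product = 1·3 = 3.
At both Standard C: Firm 1 loses 1 − (-3) = 4 by deviating; Firm 2 loses 12 − 11 = 1. Product = 4·1 = 4.
4 > 3, so both Standard C is risk-dominant. Firm 1's payoff there is 1.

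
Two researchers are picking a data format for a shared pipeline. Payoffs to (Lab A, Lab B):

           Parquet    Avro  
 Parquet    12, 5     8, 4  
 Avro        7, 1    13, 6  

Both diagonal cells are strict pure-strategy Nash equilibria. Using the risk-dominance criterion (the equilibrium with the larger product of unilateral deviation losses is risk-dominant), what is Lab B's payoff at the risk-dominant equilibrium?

At both Parquet: Lab A loses 12 − 7 = 5 by deviating; Lab B loses 5 − 4 = 1. Product = 5·1 = 5.
At both Avro: Lab A loses 13 − 8 = 5 by deviating; Lab B loses 6 − 1 = 5. Product = 5·5 = 25.
25 > 5, so both Avro is risk-dominant. Lab B's payoff there is 6.

6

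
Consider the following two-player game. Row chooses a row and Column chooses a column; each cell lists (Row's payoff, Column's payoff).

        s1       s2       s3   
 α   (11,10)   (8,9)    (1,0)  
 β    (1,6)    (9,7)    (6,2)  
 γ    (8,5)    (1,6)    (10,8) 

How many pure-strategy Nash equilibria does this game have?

3

(α, s1): Row gets 11 (best alternative 8); Column gets 10 (best alternative 9). Neither deviates — NE.
(β, s2): Row gets 9 (best alternative 8); Column gets 7 (best alternative 6). Neither deviates — NE.
(γ, s3): Row gets 10 (best alternative 6); Column gets 8 (best alternative 6). Neither deviates — NE.
(α, s2) is not a NE: Row would switch to β (9 > 8).
No other cell survives both best-response checks, so there are 3 pure NE.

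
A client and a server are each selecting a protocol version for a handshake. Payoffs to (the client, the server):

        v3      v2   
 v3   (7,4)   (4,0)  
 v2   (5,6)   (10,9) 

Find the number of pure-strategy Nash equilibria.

Both v3: the client gets 7 (best alternative 5); the server gets 4 (best alternative 0). Neither deviates — NE.
Both v2: the client gets 10 (best alternative 4); the server gets 9 (best alternative 6). Neither deviates — NE.
(v3, v2) is not a NE: the client would switch to v2 (10 > 4).
No other cell survives both best-response checks, so there are 2 pure NE.

2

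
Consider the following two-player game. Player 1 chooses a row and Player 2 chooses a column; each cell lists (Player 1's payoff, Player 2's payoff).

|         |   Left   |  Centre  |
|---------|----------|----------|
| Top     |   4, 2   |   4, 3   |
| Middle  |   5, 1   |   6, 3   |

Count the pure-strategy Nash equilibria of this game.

(Middle, Centre): Player 1 gets 6 (best alternative 4); Player 2 gets 3 (best alternative 1). Neither deviates — NE.
(Top, Left) is not a NE: Player 1 would switch to Middle (5 > 4).
No other cell survives both best-response checks, so there is 1 pure NE.

1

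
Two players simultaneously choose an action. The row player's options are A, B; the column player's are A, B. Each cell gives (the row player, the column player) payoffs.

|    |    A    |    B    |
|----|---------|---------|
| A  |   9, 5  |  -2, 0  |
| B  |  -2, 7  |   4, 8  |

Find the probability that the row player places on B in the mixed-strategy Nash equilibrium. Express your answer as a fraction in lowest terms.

The row player's mix p on A must make the column player indifferent between A and B.
The column player's payoff from A: 5p + 7(1−p). From B: 0p + 8(1−p).
Set equal: 5p = 1(1−p) → p = 1/6.
Probability on B is 1 − 1/6 = 5/6.

5/6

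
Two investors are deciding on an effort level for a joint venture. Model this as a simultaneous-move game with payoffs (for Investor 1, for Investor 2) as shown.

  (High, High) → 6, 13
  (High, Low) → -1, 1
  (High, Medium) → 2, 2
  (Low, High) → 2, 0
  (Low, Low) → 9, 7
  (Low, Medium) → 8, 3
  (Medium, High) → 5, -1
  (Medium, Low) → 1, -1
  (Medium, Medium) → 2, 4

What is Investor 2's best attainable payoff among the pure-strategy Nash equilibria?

Both High is a pure NE (Investor 1: 6 ≥ 5; Investor 2: 13 ≥ 2). Investor 2 gets 13.
Both Low is a pure NE (Investor 1: 9 ≥ 1; Investor 2: 7 ≥ 3). Investor 2 gets 7.
Every other cell has a profitable deviation for at least one player. Highest of {13, 7} is 13.

13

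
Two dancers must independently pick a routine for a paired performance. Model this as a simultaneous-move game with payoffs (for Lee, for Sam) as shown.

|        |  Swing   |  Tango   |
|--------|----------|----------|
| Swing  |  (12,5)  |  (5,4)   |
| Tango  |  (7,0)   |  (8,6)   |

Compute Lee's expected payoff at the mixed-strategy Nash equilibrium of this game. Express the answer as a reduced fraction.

Sam mixes with probability q on Swing, chosen so Lee is indifferent: 12q + 5(1−q) = 7q + 8(1−q) gives q = 3/8.
Lee's expected payoff (from either row, since indifferent) is 12·3/8 + 5·5/8 = 61/8.

61/8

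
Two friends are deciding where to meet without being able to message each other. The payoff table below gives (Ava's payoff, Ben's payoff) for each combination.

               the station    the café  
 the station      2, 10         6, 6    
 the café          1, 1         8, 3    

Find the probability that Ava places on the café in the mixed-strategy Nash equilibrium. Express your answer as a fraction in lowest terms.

Ava's mix p on the station must make Ben indifferent between the station and the café.
Ben's payoff from the station: 10p + 1(1−p). From the café: 6p + 3(1−p).
Set equal: 4p = 2(1−p) → p = 2/6 = 1/3.
Probability on the café is 1 − 1/3 = 2/3.

2/3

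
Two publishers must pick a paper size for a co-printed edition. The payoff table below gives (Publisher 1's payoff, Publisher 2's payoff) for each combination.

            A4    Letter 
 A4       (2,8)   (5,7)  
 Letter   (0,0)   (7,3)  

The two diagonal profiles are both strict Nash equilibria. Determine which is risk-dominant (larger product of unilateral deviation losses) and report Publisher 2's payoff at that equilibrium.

At both A4: Publisher 1 loses 2 − 0 = 2 by deviating; Publisher 2 loses 8 − 7 = 1. Product = 2·1 = 2.
At both Letter: Publisher 1 loses 7 − 5 = 2 by deviating; Publisher 2 loses 3 − 0 = 3. Product = 2·3 = 6.
6 > 2, so both Letter is risk-dominant. Publisher 2's payoff there is 3.

3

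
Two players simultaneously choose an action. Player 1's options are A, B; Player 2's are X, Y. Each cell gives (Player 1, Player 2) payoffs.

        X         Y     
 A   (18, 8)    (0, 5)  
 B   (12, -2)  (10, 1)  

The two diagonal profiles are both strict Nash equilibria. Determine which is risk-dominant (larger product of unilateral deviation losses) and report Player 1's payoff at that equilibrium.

At (A, X): Player 1 loses 18 − 12 = 6 by deviating; Player 2 loses 8 − 5 = 3. Product = 6·3 = 18.
At (B, Y): Player 1 loses 10 − 0 = 10 by deviating; Player 2 loses 1 − (-2) = 3. Product = 10·3 = 30.
30 > 18, so (B, Y) is risk-dominant. Player 1's payoff there is 10.

10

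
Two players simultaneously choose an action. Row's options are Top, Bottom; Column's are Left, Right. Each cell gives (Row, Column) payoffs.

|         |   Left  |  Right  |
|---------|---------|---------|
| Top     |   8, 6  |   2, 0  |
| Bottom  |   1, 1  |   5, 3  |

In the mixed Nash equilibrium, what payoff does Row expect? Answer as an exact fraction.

19/5

Column mixes with probability q on Left, chosen so Row is indifferent: 8q + 2(1−q) = 1q + 5(1−q) gives q = 3/10.
Row's expected payoff (from either row, since indifferent) is 8·3/10 + 2·7/10 = 19/5.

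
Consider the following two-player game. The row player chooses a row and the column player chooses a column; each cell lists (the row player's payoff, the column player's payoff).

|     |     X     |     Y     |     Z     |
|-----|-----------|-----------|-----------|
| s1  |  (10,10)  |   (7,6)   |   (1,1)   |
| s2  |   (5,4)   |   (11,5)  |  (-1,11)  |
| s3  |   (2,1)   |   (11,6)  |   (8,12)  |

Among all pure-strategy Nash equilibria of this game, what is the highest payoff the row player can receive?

10

(s1, X) is a pure NE (the row player: 10 ≥ 5; the column player: 10 ≥ 6). The row player gets 10.
(s3, Z) is a pure NE (the row player: 8 ≥ 1; the column player: 12 ≥ 6). The row player gets 8.
Every other cell has a profitable deviation for at least one player. Highest of {10, 8} is 10.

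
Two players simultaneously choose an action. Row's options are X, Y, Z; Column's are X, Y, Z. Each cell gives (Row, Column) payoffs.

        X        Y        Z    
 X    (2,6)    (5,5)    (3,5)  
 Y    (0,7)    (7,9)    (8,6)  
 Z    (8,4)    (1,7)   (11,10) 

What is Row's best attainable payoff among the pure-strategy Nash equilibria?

Both Y is a pure NE (Row: 7 ≥ 5; Column: 9 ≥ 7). Row gets 7.
Both Z is a pure NE (Row: 11 ≥ 8; Column: 10 ≥ 7). Row gets 11.
Every other cell has a profitable deviation for at least one player. Highest of {7, 11} is 11.

11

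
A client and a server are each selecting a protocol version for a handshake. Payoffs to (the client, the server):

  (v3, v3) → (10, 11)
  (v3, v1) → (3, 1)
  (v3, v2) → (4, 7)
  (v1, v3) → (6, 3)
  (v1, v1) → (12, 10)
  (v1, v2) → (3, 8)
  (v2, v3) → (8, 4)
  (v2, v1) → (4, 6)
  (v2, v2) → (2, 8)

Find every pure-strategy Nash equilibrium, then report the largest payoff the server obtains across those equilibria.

Both v3 is a pure NE (the client: 10 ≥ 8; the server: 11 ≥ 7). The server gets 11.
Both v1 is a pure NE (the client: 12 ≥ 4; the server: 10 ≥ 8). The server gets 10.
Every other cell has a profitable deviation for at least one player. Highest of {11, 10} is 11.

11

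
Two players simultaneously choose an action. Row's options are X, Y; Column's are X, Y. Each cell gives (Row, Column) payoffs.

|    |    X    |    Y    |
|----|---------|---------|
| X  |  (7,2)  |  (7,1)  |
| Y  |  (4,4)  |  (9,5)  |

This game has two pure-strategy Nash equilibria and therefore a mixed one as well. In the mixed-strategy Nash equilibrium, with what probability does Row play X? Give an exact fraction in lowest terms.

1/2

Row's mix p on X must make Column indifferent between X and Y.
Column's payoff from X: 2p + 4(1−p). From Y: 1p + 5(1−p).
Set equal: 1p = 1(1−p) → p = 1/2.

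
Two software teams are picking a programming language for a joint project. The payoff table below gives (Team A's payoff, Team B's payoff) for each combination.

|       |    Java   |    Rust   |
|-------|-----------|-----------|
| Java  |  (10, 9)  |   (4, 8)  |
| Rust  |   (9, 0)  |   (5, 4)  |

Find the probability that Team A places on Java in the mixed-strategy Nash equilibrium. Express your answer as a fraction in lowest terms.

Team A's mix p on Java must make Team B indifferent between Java and Rust.
Team B's payoff from Java: 9p + 0(1−p). From Rust: 8p + 4(1−p).
Set equal: 1p = 4(1−p) → p = 4/5.

4/5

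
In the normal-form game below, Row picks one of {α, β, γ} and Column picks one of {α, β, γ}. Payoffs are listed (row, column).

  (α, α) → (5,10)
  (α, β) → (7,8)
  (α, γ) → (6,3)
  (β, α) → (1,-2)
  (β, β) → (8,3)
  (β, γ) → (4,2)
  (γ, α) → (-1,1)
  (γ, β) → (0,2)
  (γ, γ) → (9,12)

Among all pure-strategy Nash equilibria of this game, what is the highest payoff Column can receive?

12

Both α is a pure NE (Row: 5 ≥ 1; Column: 10 ≥ 8). Column gets 10.
Both β is a pure NE (Row: 8 ≥ 7; Column: 3 ≥ 2). Column gets 3.
Both γ is a pure NE (Row: 9 ≥ 6; Column: 12 ≥ 2). Column gets 12.
Every other cell has a profitable deviation for at least one player. Highest of {10, 3, 12} is 12.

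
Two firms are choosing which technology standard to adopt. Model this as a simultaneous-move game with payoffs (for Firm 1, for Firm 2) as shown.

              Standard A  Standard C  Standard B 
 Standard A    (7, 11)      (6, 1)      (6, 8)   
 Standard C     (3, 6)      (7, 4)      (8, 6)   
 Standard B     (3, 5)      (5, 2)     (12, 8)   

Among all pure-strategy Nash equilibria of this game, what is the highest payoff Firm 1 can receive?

12

Both Standard A is a pure NE (Firm 1: 7 ≥ 3; Firm 2: 11 ≥ 8). Firm 1 gets 7.
Both Standard B is a pure NE (Firm 1: 12 ≥ 8; Firm 2: 8 ≥ 5). Firm 1 gets 12.
Every other cell has a profitable deviation for at least one player. Highest of {7, 12} is 12.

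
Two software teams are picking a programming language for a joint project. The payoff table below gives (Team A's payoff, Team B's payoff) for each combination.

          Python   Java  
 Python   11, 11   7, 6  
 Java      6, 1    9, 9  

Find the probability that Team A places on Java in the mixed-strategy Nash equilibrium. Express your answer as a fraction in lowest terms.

Team A's mix p on Python must make Team B indifferent between Python and Java.
Team B's payoff from Python: 11p + 1(1−p). From Java: 6p + 9(1−p).
Set equal: 5p = 8(1−p) → p = 8/13.
Probability on Java is 1 − 8/13 = 5/13.

5/13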